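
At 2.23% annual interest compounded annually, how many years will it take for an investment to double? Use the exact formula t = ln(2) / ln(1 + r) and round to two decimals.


Doubling condition: (1 + r)^t = 2
Take ln of both sides: t × ln(1 + r) = ln(2)
t = ln(2) / ln(1 + r)
t = 0.693147 / 0.022055
t = 31.43

t = ln(2) / ln(1 + r) = 31.43 years


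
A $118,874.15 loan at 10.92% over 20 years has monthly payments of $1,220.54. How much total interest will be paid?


Total paid over the life of the loan = PMT × n.
Total paid = $1,220.54 × 240 = $292,929.60
Total interest = total paid − principal = $292,929.60 − $118,874.15 = $174,055.45

Total interest = (PMT × n) - PV = $174,055.45


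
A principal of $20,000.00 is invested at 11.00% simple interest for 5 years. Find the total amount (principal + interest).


Total amount formula: A = P(1 + rt) = P + P·r·t
Interest: I = P × r × t = $20,000.00 × 0.11 × 5 = $11,000.00
A = P + I = $20,000.00 + $11,000.00 = $31,000.00

A = P + I = P(1 + rt) = $31,000.00


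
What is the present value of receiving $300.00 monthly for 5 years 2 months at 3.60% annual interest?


Present value of an ordinary annuity: PV = PMT × (1 − (1 + r)^(−n)) / r
Monthly rate r = 0.036/12 = 0.003, n = 62
PV = $300.00 × (1 − (1 + 0.036/12)^(−62)) / (0.036/12)
PV = $300.00 × 56.498396
PV = $16,949.52

PV = PMT × (1-(1+r)^(-n))/r = $16,949.52


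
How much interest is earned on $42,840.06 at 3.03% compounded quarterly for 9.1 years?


Compound interest earned = final amount − principal.
A = P(1 + r/n)^(nt) = $42,840.06 × (1 + 0.0303/4)^(4 × 9.1) = $56,382.82
Interest = A − P = $56,382.82 − $42,840.06 = $13,542.76

Interest = A - P = $13,542.76


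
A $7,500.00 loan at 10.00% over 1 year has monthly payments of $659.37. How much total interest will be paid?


Total paid over the life of the loan = PMT × n.
Total paid = $659.37 × 12 = $7,912.44
Total interest = total paid − principal = $7,912.44 − $7,500.00 = $412.44

Total interest = (PMT × n) - PV = $412.44


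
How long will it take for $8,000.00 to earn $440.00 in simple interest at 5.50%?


Rearrange the simple interest formula for t:
I = P × r × t  ⇒  t = I / (P × r)
t = $440.00 / ($8,000.00 × 0.055)
t = 1

t = I/(P×r) = 1 year


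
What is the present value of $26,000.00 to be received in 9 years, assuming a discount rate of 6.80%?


Present value formula: PV = FV / (1 + r)^t
PV = $26,000.00 / (1 + 0.068)^9
PV = $26,000.00 / 1.807762
PV = $14,382.42

PV = FV / (1 + r)^t = $14,382.42


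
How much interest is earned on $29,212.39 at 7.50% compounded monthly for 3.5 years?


Compound interest earned = final amount − principal.
A = P(1 + r/n)^(nt) = $29,212.39 × (1 + 0.075/12)^(12 × 3.5) = $37,950.25
Interest = A − P = $37,950.25 − $29,212.39 = $8,737.86

Interest = A - P = $8,737.86


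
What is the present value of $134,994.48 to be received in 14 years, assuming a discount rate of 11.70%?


Present value formula: PV = FV / (1 + r)^t
PV = $134,994.48 / (1 + 0.117)^14
PV = $134,994.48 / 4.707002
PV = $28,679.50

PV = FV / (1 + r)^t = $28,679.50


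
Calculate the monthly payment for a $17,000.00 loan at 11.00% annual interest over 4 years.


Loan payment formula: PMT = PV × r / (1 − (1 + r)^(−n))
Monthly rate r = 0.11/12 ≈ 0.00916667, n = 48 months
Denominator: 1 − (1 + 0.11/12)^(−48) = 0.354671
PMT = $17,000.00 × (0.11/12) / 0.354671
PMT = $439.37 per month

PMT = PV × r / (1-(1+r)^(-n)) = $439.37/month


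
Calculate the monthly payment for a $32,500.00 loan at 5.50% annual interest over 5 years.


Loan payment formula: PMT = PV × r / (1 − (1 + r)^(−n))
Monthly rate r = 0.055/12 ≈ 0.00458333, n = 60 months
Denominator: 1 − (1 + 0.055/12)^(−60) = 0.239950
PMT = $32,500.00 × (0.055/12) / 0.239950
PMT = $620.79 per month

PMT = PV × r / (1-(1+r)^(-n)) = $620.79/month


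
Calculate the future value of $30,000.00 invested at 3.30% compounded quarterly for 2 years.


Compound interest formula: A = P(1 + r/n)^(nt)
A = $30,000.00 × (1 + 0.033/4)^(4 × 2)
Growth factor: (1 + 0.033/4)^8 = 1.06793752
A = $30,000.00 × 1.06793752
A = $32,038.13

A = P(1 + r/n)^(nt) = $32,038.13


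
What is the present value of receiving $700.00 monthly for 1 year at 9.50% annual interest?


Present value of an ordinary annuity: PV = PMT × (1 − (1 + r)^(−n)) / r
Monthly rate r = 0.095/12 ≈ 0.00791667, n = 12
PV = $700.00 × (1 − (1 + 0.095/12)^(−12)) / (0.095/12)
PV = $700.00 × 11.404653
PV = $7,983.26

PV = PMT × (1-(1+r)^(-n))/r = $7,983.26


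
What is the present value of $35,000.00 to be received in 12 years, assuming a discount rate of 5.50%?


Present value formula: PV = FV / (1 + r)^t
PV = $35,000.00 / (1 + 0.055)^12
PV = $35,000.00 / 1.9012075
PV = $18,409.35

PV = FV / (1 + r)^t = $18,409.35


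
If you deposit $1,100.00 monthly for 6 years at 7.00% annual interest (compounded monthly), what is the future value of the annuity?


Future value of an ordinary annuity: FV = PMT × ((1 + r)^n − 1) / r
Monthly rate r = 0.07/12 ≈ 0.00583333, n = 72
FV = $1,100.00 × ((1 + 0.07/12)^72 − 1) / (0.07/12)
FV = $1,100.00 × 89.160944
FV = $98,077.04

FV = PMT × ((1+r)^n - 1)/r = $98,077.04


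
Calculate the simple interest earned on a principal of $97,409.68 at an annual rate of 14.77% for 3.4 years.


Simple interest formula: I = P × r × t
I = $97,409.68 × 0.1477 × 3.4
I = $48,917.19

I = P × r × t = $48,917.19


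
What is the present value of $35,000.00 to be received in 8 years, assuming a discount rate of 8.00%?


Present value formula: PV = FV / (1 + r)^t
PV = $35,000.00 / (1 + 0.08)^8
PV = $35,000.00 / 1.850930
PV = $18,909.41

PV = FV / (1 + r)^t = $18,909.41


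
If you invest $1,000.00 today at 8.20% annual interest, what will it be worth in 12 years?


Future value formula: FV = PV × (1 + r)^t
FV = $1,000.00 × (1 + 0.082)^12
FV = $1,000.00 × 2.574703
FV = $2,574.70

FV = PV × (1 + r)^t = $2,574.70


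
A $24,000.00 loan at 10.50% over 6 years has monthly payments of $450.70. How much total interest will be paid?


Total paid over the life of the loan = PMT × n.
Total paid = $450.70 × 72 = $32,450.40
Total interest = total paid − principal = $32,450.40 − $24,000.00 = $8,450.40

Total interest = (PMT × n) - PV = $8,450.40


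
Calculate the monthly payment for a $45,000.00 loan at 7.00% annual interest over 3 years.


Loan payment formula: PMT = PV × r / (1 − (1 + r)^(−n))
Monthly rate r = 0.07/12 ≈ 0.00583333, n = 36 months
Denominator: 1 − (1 + 0.07/12)^(−36) = 0.188921
PMT = $45,000.00 × (0.07/12) / 0.188921
PMT = $1,389.47 per month

PMT = PV × r / (1-(1+r)^(-n)) = $1,389.47/month


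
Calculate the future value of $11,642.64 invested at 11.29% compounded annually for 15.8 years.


Compound interest formula: A = P(1 + r/n)^(nt)
A = $11,642.64 × (1 + 0.1129/1)^(1 × 15.8)
Growth factor: (1 + 0.1129/1)^15.8 = 5.420097
A = $11,642.64 × 5.420097
A = $63,104.24

A = P(1 + r/n)^(nt) = $63,104.24


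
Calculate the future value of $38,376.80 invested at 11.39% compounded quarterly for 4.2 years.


Compound interest formula: A = P(1 + r/n)^(nt)
A = $38,376.80 × (1 + 0.1139/4)^(4 × 4.2)
Growth factor: (1 + 0.1139/4)^16.8 = 1.6027095
A = $38,376.80 × 1.6027095
A = $61,506.86

A = P(1 + r/n)^(nt) = $61,506.86


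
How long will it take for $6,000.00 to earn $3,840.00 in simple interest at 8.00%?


Rearrange the simple interest formula for t:
I = P × r × t  ⇒  t = I / (P × r)
t = $3,840.00 / ($6,000.00 × 0.08)
t = 8

t = I/(P×r) = 8 years


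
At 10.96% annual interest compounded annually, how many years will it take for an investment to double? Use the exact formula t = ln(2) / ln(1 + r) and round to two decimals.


Doubling condition: (1 + r)^t = 2
Take ln of both sides: t × ln(1 + r) = ln(2)
t = ln(2) / ln(1 + r)
t = 0.693147 / 0.104000
t = 6.66

t = ln(2) / ln(1 + r) = 6.66 years


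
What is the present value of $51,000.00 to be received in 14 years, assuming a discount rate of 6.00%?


Present value formula: PV = FV / (1 + r)^t
PV = $51,000.00 / (1 + 0.06)^14
PV = $51,000.00 / 2.260904
PV = $22,557.35

PV = FV / (1 + r)^t = $22,557.35


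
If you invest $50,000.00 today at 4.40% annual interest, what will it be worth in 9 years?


Future value formula: FV = PV × (1 + r)^t
FV = $50,000.00 × (1 + 0.044)^9
FV = $50,000.00 × 1.47334512
FV = $73,667.26

FV = PV × (1 + r)^t = $73,667.26


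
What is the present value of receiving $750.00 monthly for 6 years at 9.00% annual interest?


Present value of an ordinary annuity: PV = PMT × (1 − (1 + r)^(−n)) / r
Monthly rate r = 0.09/12 = 0.0075, n = 72
PV = $750.00 × (1 − (1 + 0.09/12)^(−72)) / (0.09/12)
PV = $750.00 × 55.476849
PV = $41,607.64

PV = PMT × (1-(1+r)^(-n))/r = $41,607.64


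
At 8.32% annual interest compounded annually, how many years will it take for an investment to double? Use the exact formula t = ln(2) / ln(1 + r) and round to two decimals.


Doubling condition: (1 + r)^t = 2
Take ln of both sides: t × ln(1 + r) = ln(2)
t = ln(2) / ln(1 + r)
t = 0.693147 / 0.079920
t = 8.67

t = ln(2) / ln(1 + r) = 8.67 years


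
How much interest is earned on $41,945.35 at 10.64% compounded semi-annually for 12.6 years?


Compound interest earned = final amount − principal.
A = P(1 + r/n)^(nt) = $41,945.35 × (1 + 0.1064/2)^(2 × 12.6) = $154,866.42
Interest = A − P = $154,866.42 − $41,945.35 = $112,921.07

Interest = A - P = $112,921.07


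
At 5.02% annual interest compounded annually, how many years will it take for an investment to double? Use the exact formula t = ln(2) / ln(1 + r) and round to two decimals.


Doubling condition: (1 + r)^t = 2
Take ln of both sides: t × ln(1 + r) = ln(2)
t = ln(2) / ln(1 + r)
t = 0.693147 / 0.048981
t = 14.15

t = ln(2) / ln(1 + r) = 14.15 years


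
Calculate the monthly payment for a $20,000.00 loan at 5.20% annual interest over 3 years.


Loan payment formula: PMT = PV × r / (1 − (1 + r)^(−n))
Monthly rate r = 0.052/12 ≈ 0.00433333, n = 36 months
Denominator: 1 − (1 + 0.052/12)^(−36) = 0.144152
PMT = $20,000.00 × (0.052/12) / 0.144152
PMT = $601.22 per month

PMT = PV × r / (1-(1+r)^(-n)) = $601.22/month


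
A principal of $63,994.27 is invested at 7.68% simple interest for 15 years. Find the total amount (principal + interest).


Total amount formula: A = P(1 + rt) = P + P·r·t
Interest: I = P × r × t = $63,994.27 × 0.0768 × 15 = $73,721.40
A = P + I = $63,994.27 + $73,721.40 = $137,715.67

A = P + I = P(1 + rt) = $137,715.67


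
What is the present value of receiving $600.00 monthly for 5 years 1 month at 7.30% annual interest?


Present value of an ordinary annuity: PV = PMT × (1 − (1 + r)^(−n)) / r
Monthly rate r = 0.073/12 ≈ 0.00608333, n = 61
PV = $600.00 × (1 − (1 + 0.073/12)^(−61)) / (0.073/12)
PV = $600.00 × 50.833557
PV = $30,500.13

PV = PMT × (1-(1+r)^(-n))/r = $30,500.13


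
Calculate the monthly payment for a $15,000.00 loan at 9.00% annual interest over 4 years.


Loan payment formula: PMT = PV × r / (1 − (1 + r)^(−n))
Monthly rate r = 0.09/12 = 0.0075, n = 48 months
Denominator: 1 − (1 + 0.09/12)^(−48) = 0.301386
PMT = $15,000.00 × (0.09/12) / 0.301386
PMT = $373.28 per month

PMT = PV × r / (1-(1+r)^(-n)) = $373.28/month


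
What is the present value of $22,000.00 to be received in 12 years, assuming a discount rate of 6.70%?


Present value formula: PV = FV / (1 + r)^t
PV = $22,000.00 / (1 + 0.067)^12
PV = $22,000.00 / 2.177575
PV = $10,102.98

PV = FV / (1 + r)^t = $10,102.98


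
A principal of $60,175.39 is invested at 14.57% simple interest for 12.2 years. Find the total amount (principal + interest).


Total amount formula: A = P(1 + rt) = P + P·r·t
Interest: I = P × r × t = $60,175.39 × 0.1457 × 12.2 = $106,964.16
A = P + I = $60,175.39 + $106,964.16 = $167,139.55

A = P + I = P(1 + rt) = $167,139.55


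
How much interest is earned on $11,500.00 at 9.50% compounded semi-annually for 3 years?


Compound interest earned = final amount − principal.
A = P(1 + r/n)^(nt) = $11,500.00 × (1 + 0.095/2)^(2 × 3) = $15,192.25
Interest = A − P = $15,192.25 − $11,500.00 = $3,692.25

Interest = A - P = $3,692.25


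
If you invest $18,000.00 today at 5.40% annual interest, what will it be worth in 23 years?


Future value formula: FV = PV × (1 + r)^t
FV = $18,000.00 × (1 + 0.054)^23
FV = $18,000.00 × 3.3522319
FV = $60,340.17

FV = PV × (1 + r)^t = $60,340.17


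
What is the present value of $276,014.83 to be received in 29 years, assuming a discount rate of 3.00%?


Present value formula: PV = FV / (1 + r)^t
PV = $276,014.83 / (1 + 0.03)^29
PV = $276,014.83 / 2.3565655
PV = $117,125.89

PV = FV / (1 + r)^t = $117,125.89


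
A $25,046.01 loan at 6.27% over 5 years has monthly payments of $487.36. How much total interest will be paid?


Total paid over the life of the loan = PMT × n.
Total paid = $487.36 × 60 = $29,241.60
Total interest = total paid − principal = $29,241.60 − $25,046.01 = $4,195.59

Total interest = (PMT × n) - PV = $4,195.59


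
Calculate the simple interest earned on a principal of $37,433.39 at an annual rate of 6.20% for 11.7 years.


Simple interest formula: I = P × r × t
I = $37,433.39 × 0.062 × 11.7
I = $27,154.18

I = P × r × t = $27,154.18


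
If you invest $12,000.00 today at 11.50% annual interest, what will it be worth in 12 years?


Future value formula: FV = PV × (1 + r)^t
FV = $12,000.00 × (1 + 0.115)^12
FV = $12,000.00 × 3.6923121
FV = $44,307.75

FV = PV × (1 + r)^t = $44,307.75


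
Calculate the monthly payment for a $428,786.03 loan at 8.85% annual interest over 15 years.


Loan payment formula: PMT = PV × r / (1 − (1 + r)^(−n))
Monthly rate r = 0.0885/12 = 0.007375, n = 180 months
Denominator: 1 − (1 + 0.0885/12)^(−180) = 0.733566
PMT = $428,786.03 × (0.0885/12) / 0.733566
PMT = $4,310.86 per month

PMT = PV × r / (1-(1+r)^(-n)) = $4,310.86/month


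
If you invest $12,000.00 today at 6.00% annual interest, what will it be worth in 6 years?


Future value formula: FV = PV × (1 + r)^t
FV = $12,000.00 × (1 + 0.06)^6
FV = $12,000.00 × 1.418519
FV = $17,022.23

FV = PV × (1 + r)^t = $17,022.23


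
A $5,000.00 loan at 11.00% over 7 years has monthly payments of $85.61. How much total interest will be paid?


Total paid over the life of the loan = PMT × n.
Total paid = $85.61 × 84 = $7,191.24
Total interest = total paid − principal = $7,191.24 − $5,000.00 = $2,191.24

Total interest = (PMT × n) - PV = $2,191.24


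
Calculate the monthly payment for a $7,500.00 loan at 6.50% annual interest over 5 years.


Loan payment formula: PMT = PV × r / (1 − (1 + r)^(−n))
Monthly rate r = 0.065/12 ≈ 0.00541667, n = 60 months
Denominator: 1 − (1 + 0.065/12)^(−60) = 0.276839
PMT = $7,500.00 × (0.065/12) / 0.276839
PMT = $146.75 per month

PMT = PV × r / (1-(1+r)^(-n)) = $146.75/month


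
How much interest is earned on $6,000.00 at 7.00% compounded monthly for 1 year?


Compound interest earned = final amount − principal.
A = P(1 + r/n)^(nt) = $6,000.00 × (1 + 0.07/12)^(12 × 1) = $6,433.74
Interest = A − P = $6,433.74 − $6,000.00 = $433.74

Interest = A - P = $433.74


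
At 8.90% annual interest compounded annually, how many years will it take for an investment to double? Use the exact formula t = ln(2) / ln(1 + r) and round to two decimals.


Doubling condition: (1 + r)^t = 2
Take ln of both sides: t × ln(1 + r) = ln(2)
t = ln(2) / ln(1 + r)
t = 0.693147 / 0.085260
t = 8.13

t = ln(2) / ln(1 + r) = 8.13 years


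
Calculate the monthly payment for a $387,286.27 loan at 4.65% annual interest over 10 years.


Loan payment formula: PMT = PV × r / (1 − (1 + r)^(−n))
Monthly rate r = 0.0465/12 = 0.003875, n = 120 months
Denominator: 1 − (1 + 0.0465/12)^(−120) = 0.371300
PMT = $387,286.27 × (0.0465/12) / 0.371300
PMT = $4,041.84 per month

PMT = PV × r / (1-(1+r)^(-n)) = $4,041.84/month


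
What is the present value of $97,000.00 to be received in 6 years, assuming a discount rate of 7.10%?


Present value formula: PV = FV / (1 + r)^t
PV = $97,000.00 / (1 + 0.071)^6
PV = $97,000.00 / 1.5091653
PV = $64,273.94

PV = FV / (1 + r)^t = $64,273.94


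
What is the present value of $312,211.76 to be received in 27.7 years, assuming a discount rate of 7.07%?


Present value formula: PV = FV / (1 + r)^t
PV = $312,211.76 / (1 + 0.0707)^27.7
PV = $312,211.76 / 6.6343463
PV = $47,059.91

PV = FV / (1 + r)^t = $47,059.91


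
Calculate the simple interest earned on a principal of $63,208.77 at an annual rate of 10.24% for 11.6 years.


Simple interest formula: I = P × r × t
I = $63,208.77 × 0.1024 × 11.6
I = $75,081.91

I = P × r × t = $75,081.91


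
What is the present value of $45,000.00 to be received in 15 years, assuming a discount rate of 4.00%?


Present value formula: PV = FV / (1 + r)^t
PV = $45,000.00 / (1 + 0.04)^15
PV = $45,000.00 / 1.800944
PV = $24,986.90

PV = FV / (1 + r)^t = $24,986.90


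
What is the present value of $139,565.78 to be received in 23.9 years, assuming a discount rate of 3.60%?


Present value formula: PV = FV / (1 + r)^t
PV = $139,565.78 / (1 + 0.036)^23.9
PV = $139,565.78 / 2.3286175
PV = $59,935.04

PV = FV / (1 + r)^t = $59,935.04


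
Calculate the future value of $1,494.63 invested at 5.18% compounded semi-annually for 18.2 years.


Compound interest formula: A = P(1 + r/n)^(nt)
A = $1,494.63 × (1 + 0.0518/2)^(2 × 18.2)
Growth factor: (1 + 0.0518/2)^36.4 = 2.536431
A = $1,494.63 × 2.536431
A = $3,791.03

A = P(1 + r/n)^(nt) = $3,791.03


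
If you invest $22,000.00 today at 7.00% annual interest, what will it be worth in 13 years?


Future value formula: FV = PV × (1 + r)^t
FV = $22,000.00 × (1 + 0.07)^13
FV = $22,000.00 × 2.409845
FV = $53,016.59

FV = PV × (1 + r)^t = $53,016.59


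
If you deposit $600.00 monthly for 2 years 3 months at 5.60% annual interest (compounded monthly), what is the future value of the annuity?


Future value of an ordinary annuity: FV = PMT × ((1 + r)^n − 1) / r
Monthly rate r = 0.056/12 ≈ 0.00466667, n = 27
FV = $600.00 × ((1 + 0.056/12)^27 − 1) / (0.056/12)
FV = $600.00 × 28.703523
FV = $17,222.11

FV = PMT × ((1+r)^n - 1)/r = $17,222.11


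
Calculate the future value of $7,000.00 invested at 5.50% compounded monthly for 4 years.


Compound interest formula: A = P(1 + r/n)^(nt)
A = $7,000.00 × (1 + 0.055/12)^(12 × 4)
Growth factor: (1 + 0.055/12)^48 = 1.2454506
A = $7,000.00 × 1.2454506
A = $8,718.15

A = P(1 + r/n)^(nt) = $8,718.15


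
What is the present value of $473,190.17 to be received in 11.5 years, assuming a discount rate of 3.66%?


Present value formula: PV = FV / (1 + r)^t
PV = $473,190.17 / (1 + 0.0366)^11.5
PV = $473,190.17 / 1.51192014
PV = $312,972.99

PV = FV / (1 + r)^t = $312,972.99


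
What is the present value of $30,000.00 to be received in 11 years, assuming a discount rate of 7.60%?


Present value formula: PV = FV / (1 + r)^t
PV = $30,000.00 / (1 + 0.076)^11
PV = $30,000.00 / 2.238386
PV = $13,402.51

PV = FV / (1 + r)^t = $13,402.51


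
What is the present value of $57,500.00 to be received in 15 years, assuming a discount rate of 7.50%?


Present value formula: PV = FV / (1 + r)^t
PV = $57,500.00 / (1 + 0.075)^15
PV = $57,500.00 / 2.958877
PV = $19,433.05

PV = FV / (1 + r)^t = $19,433.05


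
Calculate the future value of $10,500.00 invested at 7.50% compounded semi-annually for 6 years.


Compound interest formula: A = P(1 + r/n)^(nt)
A = $10,500.00 × (1 + 0.075/2)^(2 × 6)
Growth factor: (1 + 0.075/2)^12 = 1.555454
A = $10,500.00 × 1.555454
A = $16,332.27

A = P(1 + r/n)^(nt) = $16,332.27


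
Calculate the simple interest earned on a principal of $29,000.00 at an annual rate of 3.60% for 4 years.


Simple interest formula: I = P × r × t
I = $29,000.00 × 0.036 × 4
I = $4,176.00

I = P × r × t = $4,176.00


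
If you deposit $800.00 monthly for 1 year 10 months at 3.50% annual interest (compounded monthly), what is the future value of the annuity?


Future value of an ordinary annuity: FV = PMT × ((1 + r)^n − 1) / r
Monthly rate r = 0.035/12 ≈ 0.00291667, n = 22
FV = $800.00 × ((1 + 0.035/12)^22 − 1) / (0.035/12)
FV = $800.00 × 22.687034
FV = $18,149.63

FV = PMT × ((1+r)^n - 1)/r = $18,149.63


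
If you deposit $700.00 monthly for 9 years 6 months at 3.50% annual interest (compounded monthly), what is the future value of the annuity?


Future value of an ordinary annuity: FV = PMT × ((1 + r)^n − 1) / r
Monthly rate r = 0.035/12 ≈ 0.00291667, n = 114
FV = $700.00 × ((1 + 0.035/12)^114 − 1) / (0.035/12)
FV = $700.00 × 135.008644
FV = $94,506.05

FV = PMT × ((1+r)^n - 1)/r = $94,506.05


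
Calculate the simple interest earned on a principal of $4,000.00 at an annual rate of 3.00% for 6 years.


Simple interest formula: I = P × r × t
I = $4,000.00 × 0.03 × 6
I = $720.00

I = P × r × t = $720.00


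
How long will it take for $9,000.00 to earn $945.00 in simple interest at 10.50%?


Rearrange the simple interest formula for t:
I = P × r × t  ⇒  t = I / (P × r)
t = $945.00 / ($9,000.00 × 0.105)
t = 1

t = I/(P×r) = 1 year


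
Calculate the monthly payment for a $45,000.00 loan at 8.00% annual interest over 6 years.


Loan payment formula: PMT = PV × r / (1 − (1 + r)^(−n))
Monthly rate r = 0.08/12 ≈ 0.00666667, n = 72 months
Denominator: 1 − (1 + 0.08/12)^(−72) = 0.380230
PMT = $45,000.00 × (0.08/12) / 0.380230
PMT = $789.00 per month

PMT = PV × r / (1-(1+r)^(-n)) = $789.00/month


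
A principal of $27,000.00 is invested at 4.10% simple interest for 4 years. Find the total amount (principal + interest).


Total amount formula: A = P(1 + rt) = P + P·r·t
Interest: I = P × r × t = $27,000.00 × 0.041 × 4 = $4,428.00
A = P + I = $27,000.00 + $4,428.00 = $31,428.00

A = P + I = P(1 + rt) = $31,428.00


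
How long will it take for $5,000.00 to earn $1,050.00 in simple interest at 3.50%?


Rearrange the simple interest formula for t:
I = P × r × t  ⇒  t = I / (P × r)
t = $1,050.00 / ($5,000.00 × 0.035)
t = 6

t = I/(P×r) = 6 years


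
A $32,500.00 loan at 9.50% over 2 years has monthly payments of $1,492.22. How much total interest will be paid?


Total paid over the life of the loan = PMT × n.
Total paid = $1,492.22 × 24 = $35,813.28
Total interest = total paid − principal = $35,813.28 − $32,500.00 = $3,313.28

Total interest = (PMT × n) - PV = $3,313.28


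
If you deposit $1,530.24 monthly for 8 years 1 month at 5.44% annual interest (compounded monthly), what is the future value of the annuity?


Future value of an ordinary annuity: FV = PMT × ((1 + r)^n − 1) / r
Monthly rate r = 0.0544/12 ≈ 0.00453333, n = 97
FV = $1,530.24 × ((1 + 0.0544/12)^97 − 1) / (0.0544/12)
FV = $1,530.24 × 121.4892859
FV = $185,907.76

FV = PMT × ((1+r)^n - 1)/r = $185,907.76


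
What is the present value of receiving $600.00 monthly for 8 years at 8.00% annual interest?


Present value of an ordinary annuity: PV = PMT × (1 − (1 + r)^(−n)) / r
Monthly rate r = 0.08/12 ≈ 0.00666667, n = 96
PV = $600.00 × (1 − (1 + 0.08/12)^(−96)) / (0.08/12)
PV = $600.00 × 70.737970
PV = $42,442.78

PV = PMT × (1-(1+r)^(-n))/r = $42,442.78


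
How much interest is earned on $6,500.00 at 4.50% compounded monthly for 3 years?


Compound interest earned = final amount − principal.
A = P(1 + r/n)^(nt) = $6,500.00 × (1 + 0.045/12)^(12 × 3) = $7,437.61
Interest = A − P = $7,437.61 − $6,500.00 = $937.61

Interest = A - P = $937.61


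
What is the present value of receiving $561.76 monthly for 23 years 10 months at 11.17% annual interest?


Present value of an ordinary annuity: PV = PMT × (1 − (1 + r)^(−n)) / r
Monthly rate r = 0.1117/12 ≈ 0.00930833, n = 286
PV = $561.76 × (1 − (1 + 0.1117/12)^(−286)) / (0.1117/12)
PV = $561.76 × 99.839523
PV = $56,085.85

PV = PMT × (1-(1+r)^(-n))/r = $56,085.85


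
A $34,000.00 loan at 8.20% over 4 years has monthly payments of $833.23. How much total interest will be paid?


Total paid over the life of the loan = PMT × n.
Total paid = $833.23 × 48 = $39,995.04
Total interest = total paid − principal = $39,995.04 − $34,000.00 = $5,995.04

Total interest = (PMT × n) - PV = $5,995.04


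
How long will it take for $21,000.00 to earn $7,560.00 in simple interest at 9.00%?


Rearrange the simple interest formula for t:
I = P × r × t  ⇒  t = I / (P × r)
t = $7,560.00 / ($21,000.00 × 0.09)
t = 4

t = I/(P×r) = 4 years


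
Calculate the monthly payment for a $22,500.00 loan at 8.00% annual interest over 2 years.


Loan payment formula: PMT = PV × r / (1 − (1 + r)^(−n))
Monthly rate r = 0.08/12 ≈ 0.00666667, n = 24 months
Denominator: 1 − (1 + 0.08/12)^(−24) = 0.147404
PMT = $22,500.00 × (0.08/12) / 0.147404
PMT = $1,017.61 per month

PMT = PV × r / (1-(1+r)^(-n)) = $1,017.61/month


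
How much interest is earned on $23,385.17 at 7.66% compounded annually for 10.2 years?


Compound interest earned = final amount − principal.
A = P(1 + r/n)^(nt) = $23,385.17 × (1 + 0.0766/1)^(1 × 10.2) = $49,647.25
Interest = A − P = $49,647.25 − $23,385.17 = $26,262.08

Interest = A - P = $26,262.08


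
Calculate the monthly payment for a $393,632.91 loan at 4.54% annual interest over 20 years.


Loan payment formula: PMT = PV × r / (1 − (1 + r)^(−n))
Monthly rate r = 0.0454/12 ≈ 0.00378333, n = 240 months
Denominator: 1 − (1 + 0.0454/12)^(−240) = 0.595978
PMT = $393,632.91 × (0.0454/12) / 0.595978
PMT = $2,498.82 per month

PMT = PV × r / (1-(1+r)^(-n)) = $2,498.82/month


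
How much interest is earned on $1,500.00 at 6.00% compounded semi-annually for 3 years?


Compound interest earned = final amount − principal.
A = P(1 + r/n)^(nt) = $1,500.00 × (1 + 0.06/2)^(2 × 3) = $1,791.08
Interest = A − P = $1,791.08 − $1,500.00 = $291.08

Interest = A - P = $291.08


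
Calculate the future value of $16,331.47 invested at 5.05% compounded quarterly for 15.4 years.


Compound interest formula: A = P(1 + r/n)^(nt)
A = $16,331.47 × (1 + 0.0505/4)^(4 × 15.4)
Growth factor: (1 + 0.0505/4)^61.6 = 2.165891
A = $16,331.47 × 2.165891
A = $35,372.18

A = P(1 + r/n)^(nt) = $35,372.18


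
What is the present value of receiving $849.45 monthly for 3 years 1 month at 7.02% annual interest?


Present value of an ordinary annuity: PV = PMT × (1 − (1 + r)^(−n)) / r
Monthly rate r = 0.0702/12 = 0.00585, n = 37
PV = $849.45 × (1 − (1 + 0.0702/12)^(−37)) / (0.0702/12)
PV = $849.45 × 33.182756
PV = $28,187.09

PV = PMT × (1-(1+r)^(-n))/r = $28,187.09


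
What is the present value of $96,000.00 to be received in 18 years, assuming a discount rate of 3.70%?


Present value formula: PV = FV / (1 + r)^t
PV = $96,000.00 / (1 + 0.037)^18
PV = $96,000.00 / 1.9231697
PV = $49,917.59

PV = FV / (1 + r)^t = $49,917.59


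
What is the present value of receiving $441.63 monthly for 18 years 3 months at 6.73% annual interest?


Present value of an ordinary annuity: PV = PMT × (1 − (1 + r)^(−n)) / r
Monthly rate r = 0.0673/12 ≈ 0.00560833, n = 219
PV = $441.63 × (1 − (1 + 0.0673/12)^(−219)) / (0.0673/12)
PV = $441.63 × 125.916496
PV = $55,608.50

PV = PMT × (1-(1+r)^(-n))/r = $55,608.50


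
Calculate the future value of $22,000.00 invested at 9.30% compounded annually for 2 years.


Compound interest formula: A = P(1 + r/n)^(nt)
A = $22,000.00 × (1 + 0.093/1)^(1 × 2)
Growth factor: (1 + 0.093/1)^2 = 1.194649
A = $22,000.00 × 1.194649
A = $26,282.28

A = P(1 + r/n)^(nt) = $26,282.28


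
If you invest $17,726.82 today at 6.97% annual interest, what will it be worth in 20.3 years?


Future value formula: FV = PV × (1 + r)^t
FV = $17,726.82 × (1 + 0.0697)^20.3
FV = $17,726.82 × 3.926617
FV = $69,606.43

FV = PV × (1 + r)^t = $69,606.43


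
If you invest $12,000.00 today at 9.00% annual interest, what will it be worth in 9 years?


Future value formula: FV = PV × (1 + r)^t
FV = $12,000.00 × (1 + 0.09)^9
FV = $12,000.00 × 2.171893
FV = $26,062.72

FV = PV × (1 + r)^t = $26,062.72


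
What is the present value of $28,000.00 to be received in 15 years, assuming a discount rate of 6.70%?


Present value formula: PV = FV / (1 + r)^t
PV = $28,000.00 / (1 + 0.067)^15
PV = $28,000.00 / 2.645247
PV = $10,585.02

PV = FV / (1 + r)^t = $10,585.02


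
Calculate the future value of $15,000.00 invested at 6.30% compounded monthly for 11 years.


Compound interest formula: A = P(1 + r/n)^(nt)
A = $15,000.00 × (1 + 0.063/12)^(12 × 11)
Growth factor: (1 + 0.063/12)^132 = 1.996084
A = $15,000.00 × 1.996084
A = $29,941.26

A = P(1 + r/n)^(nt) = $29,941.26


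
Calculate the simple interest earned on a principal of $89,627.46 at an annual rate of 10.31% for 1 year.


Simple interest formula: I = P × r × t
I = $89,627.46 × 0.1031 × 1
I = $9,240.59

I = P × r × t = $9,240.59


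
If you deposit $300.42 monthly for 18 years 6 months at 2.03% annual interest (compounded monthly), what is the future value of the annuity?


Future value of an ordinary annuity: FV = PMT × ((1 + r)^n − 1) / r
Monthly rate r = 0.0203/12 ≈ 0.00169167, n = 222
FV = $300.42 × ((1 + 0.0203/12)^222 − 1) / (0.0203/12)
FV = $300.42 × 269.160614
FV = $80,861.23

FV = PMT × ((1+r)^n - 1)/r = $80,861.23


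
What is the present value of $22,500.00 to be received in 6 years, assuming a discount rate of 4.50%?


Present value formula: PV = FV / (1 + r)^t
PV = $22,500.00 / (1 + 0.045)^6
PV = $22,500.00 / 1.3022601
PV = $17,277.65

PV = FV / (1 + r)^t = $17,277.65


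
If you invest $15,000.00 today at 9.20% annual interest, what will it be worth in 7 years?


Future value formula: FV = PV × (1 + r)^t
FV = $15,000.00 × (1 + 0.092)^7
FV = $15,000.00 × 1.851648
FV = $27,774.72

FV = PV × (1 + r)^t = $27,774.72


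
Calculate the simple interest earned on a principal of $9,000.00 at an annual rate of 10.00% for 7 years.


Simple interest formula: I = P × r × t
I = $9,000.00 × 0.1 × 7
I = $6,300.00

I = P × r × t = $6,300.00


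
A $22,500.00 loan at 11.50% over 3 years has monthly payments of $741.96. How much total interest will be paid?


Total paid over the life of the loan = PMT × n.
Total paid = $741.96 × 36 = $26,710.56
Total interest = total paid − principal = $26,710.56 − $22,500.00 = $4,210.56

Total interest = (PMT × n) - PV = $4,210.56


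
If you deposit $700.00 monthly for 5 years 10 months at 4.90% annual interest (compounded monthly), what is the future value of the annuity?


Future value of an ordinary annuity: FV = PMT × ((1 + r)^n − 1) / r
Monthly rate r = 0.049/12 ≈ 0.00408333, n = 70
FV = $700.00 × ((1 + 0.049/12)^70 − 1) / (0.049/12)
FV = $700.00 × 80.839909
FV = $56,587.94

FV = PMT × ((1+r)^n - 1)/r = $56,587.94


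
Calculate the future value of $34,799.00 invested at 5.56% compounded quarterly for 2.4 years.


Compound interest formula: A = P(1 + r/n)^(nt)
A = $34,799.00 × (1 + 0.0556/4)^(4 × 2.4)
Growth factor: (1 + 0.0556/4)^9.6 = 1.1417031
A = $34,799.00 × 1.1417031
A = $39,730.13

A = P(1 + r/n)^(nt) = $39,730.13


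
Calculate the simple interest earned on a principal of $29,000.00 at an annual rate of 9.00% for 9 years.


Simple interest formula: I = P × r × t
I = $29,000.00 × 0.09 × 9
I = $23,490.00

I = P × r × t = $23,490.00


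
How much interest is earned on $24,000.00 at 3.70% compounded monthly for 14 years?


Compound interest earned = final amount − principal.
A = P(1 + r/n)^(nt) = $24,000.00 × (1 + 0.037/12)^(12 × 14) = $40,255.91
Interest = A − P = $40,255.91 − $24,000.00 = $16,255.91

Interest = A - P = $16,255.91


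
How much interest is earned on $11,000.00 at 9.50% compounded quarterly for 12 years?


Compound interest earned = final amount − principal.
A = P(1 + r/n)^(nt) = $11,000.00 × (1 + 0.095/4)^(4 × 12) = $33,939.12
Interest = A − P = $33,939.12 − $11,000.00 = $22,939.12

Interest = A - P = $22,939.12


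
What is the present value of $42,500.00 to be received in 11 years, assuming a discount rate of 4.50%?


Present value formula: PV = FV / (1 + r)^t
PV = $42,500.00 / (1 + 0.045)^11
PV = $42,500.00 / 1.622853
PV = $26,188.45

PV = FV / (1 + r)^t = $26,188.45


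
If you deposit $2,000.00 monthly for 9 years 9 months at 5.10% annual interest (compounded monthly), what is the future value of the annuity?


Future value of an ordinary annuity: FV = PMT × ((1 + r)^n − 1) / r
Monthly rate r = 0.051/12 = 0.00425, n = 117
FV = $2,000.00 × ((1 + 0.051/12)^117 − 1) / (0.051/12)
FV = $2,000.00 × 151.167526
FV = $302,335.05

FV = PMT × ((1+r)^n - 1)/r = $302,335.05


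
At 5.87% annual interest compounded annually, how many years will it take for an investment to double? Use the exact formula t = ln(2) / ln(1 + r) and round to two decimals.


Doubling condition: (1 + r)^t = 2
Take ln of both sides: t × ln(1 + r) = ln(2)
t = ln(2) / ln(1 + r)
t = 0.693147 / 0.057042
t = 12.15

t = ln(2) / ln(1 + r) = 12.15 years


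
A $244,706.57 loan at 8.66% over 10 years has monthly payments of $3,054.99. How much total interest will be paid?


Total paid over the life of the loan = PMT × n.
Total paid = $3,054.99 × 120 = $366,598.80
Total interest = total paid − principal = $366,598.80 − $244,706.57 = $121,892.23

Total interest = (PMT × n) - PV = $121,892.23


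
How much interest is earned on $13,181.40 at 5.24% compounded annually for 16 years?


Compound interest earned = final amount − principal.
A = P(1 + r/n)^(nt) = $13,181.40 × (1 + 0.0524/1)^(1 × 16) = $29,843.86
Interest = A − P = $29,843.86 − $13,181.40 = $16,662.46

Interest = A - P = $16,662.46


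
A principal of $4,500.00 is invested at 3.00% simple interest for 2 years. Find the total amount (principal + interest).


Total amount formula: A = P(1 + rt) = P + P·r·t
Interest: I = P × r × t = $4,500.00 × 0.03 × 2 = $270.00
A = P + I = $4,500.00 + $270.00 = $4,770.00

A = P + I = P(1 + rt) = $4,770.00


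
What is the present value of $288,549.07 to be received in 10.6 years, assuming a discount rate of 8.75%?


Present value formula: PV = FV / (1 + r)^t
PV = $288,549.07 / (1 + 0.0875)^10.6
PV = $288,549.07 / 2.4330454
PV = $118,595.84

PV = FV / (1 + r)^t = $118,595.84


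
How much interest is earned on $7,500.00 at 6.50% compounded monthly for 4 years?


Compound interest earned = final amount − principal.
A = P(1 + r/n)^(nt) = $7,500.00 × (1 + 0.065/12)^(12 × 4) = $9,720.15
Interest = A − P = $9,720.15 − $7,500.00 = $2,220.15

Interest = A - P = $2,220.15


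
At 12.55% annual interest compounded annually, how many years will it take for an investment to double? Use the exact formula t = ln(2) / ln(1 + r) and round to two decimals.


Doubling condition: (1 + r)^t = 2
Take ln of both sides: t × ln(1 + r) = ln(2)
t = ln(2) / ln(1 + r)
t = 0.693147 / 0.118227
t = 5.86

t = ln(2) / ln(1 + r) = 5.86 years


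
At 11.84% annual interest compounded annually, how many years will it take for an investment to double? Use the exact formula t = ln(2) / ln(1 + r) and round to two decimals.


Doubling condition: (1 + r)^t = 2
Take ln of both sides: t × ln(1 + r) = ln(2)
t = ln(2) / ln(1 + r)
t = 0.693147 / 0.111899
t = 6.19

t = ln(2) / ln(1 + r) = 6.19 years


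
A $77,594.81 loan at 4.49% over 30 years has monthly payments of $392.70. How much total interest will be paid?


Total paid over the life of the loan = PMT × n.
Total paid = $392.70 × 360 = $141,372.00
Total interest = total paid − principal = $141,372.00 − $77,594.81 = $63,777.19

Total interest = (PMT × n) - PV = $63,777.19


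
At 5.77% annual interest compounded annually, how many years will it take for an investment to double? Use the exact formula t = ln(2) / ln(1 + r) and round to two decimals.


Doubling condition: (1 + r)^t = 2
Take ln of both sides: t × ln(1 + r) = ln(2)
t = ln(2) / ln(1 + r)
t = 0.693147 / 0.056097
t = 12.36

t = ln(2) / ln(1 + r) = 12.36 years


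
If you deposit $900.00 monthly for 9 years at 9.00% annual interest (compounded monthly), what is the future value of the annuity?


Future value of an ordinary annuity: FV = PMT × ((1 + r)^n − 1) / r
Monthly rate r = 0.09/12 = 0.0075, n = 108
FV = $900.00 × ((1 + 0.09/12)^108 − 1) / (0.09/12)
FV = $900.00 × 165.483223
FV = $148,934.90

FV = PMT × ((1+r)^n - 1)/r = $148,934.90


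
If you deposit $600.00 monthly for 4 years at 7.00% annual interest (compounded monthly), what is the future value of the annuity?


Future value of an ordinary annuity: FV = PMT × ((1 + r)^n − 1) / r
Monthly rate r = 0.07/12 ≈ 0.00583333, n = 48
FV = $600.00 × ((1 + 0.07/12)^48 − 1) / (0.07/12)
FV = $600.00 × 55.209236
FV = $33,125.54

FV = PMT × ((1+r)^n - 1)/r = $33,125.54


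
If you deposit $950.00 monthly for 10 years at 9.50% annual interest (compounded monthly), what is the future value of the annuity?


Future value of an ordinary annuity: FV = PMT × ((1 + r)^n − 1) / r
Monthly rate r = 0.095/12 ≈ 0.00791667, n = 120
FV = $950.00 × ((1 + 0.095/12)^120 − 1) / (0.095/12)
FV = $950.00 × 199.080682
FV = $189,126.65

FV = PMT × ((1+r)^n - 1)/r = $189,126.65


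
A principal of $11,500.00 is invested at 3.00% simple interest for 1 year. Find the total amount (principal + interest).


Total amount formula: A = P(1 + rt) = P + P·r·t
Interest: I = P × r × t = $11,500.00 × 0.03 × 1 = $345.00
A = P + I = $11,500.00 + $345.00 = $11,845.00

A = P + I = P(1 + rt) = $11,845.00


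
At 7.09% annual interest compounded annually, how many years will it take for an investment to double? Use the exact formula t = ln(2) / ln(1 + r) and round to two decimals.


Doubling condition: (1 + r)^t = 2
Take ln of both sides: t × ln(1 + r) = ln(2)
t = ln(2) / ln(1 + r)
t = 0.693147 / 0.068499
t = 10.12

t = ln(2) / ln(1 + r) = 10.12 years


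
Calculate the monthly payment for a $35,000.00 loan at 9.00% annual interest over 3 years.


Loan payment formula: PMT = PV × r / (1 − (1 + r)^(−n))
Monthly rate r = 0.09/12 = 0.0075, n = 36 months
Denominator: 1 − (1 + 0.09/12)^(−36) = 0.235851
PMT = $35,000.00 × (0.09/12) / 0.235851
PMT = $1,112.99 per month

PMT = PV × r / (1-(1+r)^(-n)) = $1,112.99/month


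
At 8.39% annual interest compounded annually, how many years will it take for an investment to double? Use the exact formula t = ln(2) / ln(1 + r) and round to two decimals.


Doubling condition: (1 + r)^t = 2
Take ln of both sides: t × ln(1 + r) = ln(2)
t = ln(2) / ln(1 + r)
t = 0.693147 / 0.080566
t = 8.60

t = ln(2) / ln(1 + r) = 8.60 years


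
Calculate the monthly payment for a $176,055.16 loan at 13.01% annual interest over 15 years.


Loan payment formula: PMT = PV × r / (1 − (1 + r)^(−n))
Monthly rate r = 0.1301/12 ≈ 0.01084167, n = 180 months
Denominator: 1 − (1 + 0.1301/12)^(−180) = 0.856439
PMT = $176,055.16 × (0.1301/12) / 0.856439
PMT = $2,228.68 per month

PMT = PV × r / (1-(1+r)^(-n)) = $2,228.68/month


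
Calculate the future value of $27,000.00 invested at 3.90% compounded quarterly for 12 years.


Compound interest formula: A = P(1 + r/n)^(nt)
A = $27,000.00 × (1 + 0.039/4)^(4 × 12)
Growth factor: (1 + 0.039/4)^48 = 1.593182
A = $27,000.00 × 1.593182
A = $43,015.91

A = P(1 + r/n)^(nt) = $43,015.91


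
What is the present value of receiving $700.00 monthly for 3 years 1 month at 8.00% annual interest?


Present value of an ordinary annuity: PV = PMT × (1 − (1 + r)^(−n)) / r
Monthly rate r = 0.08/12 ≈ 0.00666667, n = 37
PV = $700.00 × (1 − (1 + 0.08/12)^(−37)) / (0.08/12)
PV = $700.00 × 32.693847
PV = $22,885.69

PV = PMT × (1-(1+r)^(-n))/r = $22,885.69
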